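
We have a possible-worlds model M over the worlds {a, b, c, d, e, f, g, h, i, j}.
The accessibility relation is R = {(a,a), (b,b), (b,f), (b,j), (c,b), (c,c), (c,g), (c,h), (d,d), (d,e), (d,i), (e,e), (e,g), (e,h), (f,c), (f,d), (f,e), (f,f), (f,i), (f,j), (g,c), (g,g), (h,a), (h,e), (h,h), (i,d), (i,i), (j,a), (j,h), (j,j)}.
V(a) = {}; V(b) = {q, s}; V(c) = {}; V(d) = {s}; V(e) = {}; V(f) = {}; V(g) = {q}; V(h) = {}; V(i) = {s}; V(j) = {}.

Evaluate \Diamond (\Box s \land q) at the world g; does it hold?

No

Recall that \Box ψ holds at a world iff ψ holds at every accessible world, and \Diamond ψ holds iff ψ holds at some accessible world.
At g: \Diamond (\Box s \land q) requires \Box s \land q at some successor in {c, g}.
  At c: \Box s \land q is false.
  At g: \Box s \land q is false.
So \Diamond (\Box s \land q) is false at g.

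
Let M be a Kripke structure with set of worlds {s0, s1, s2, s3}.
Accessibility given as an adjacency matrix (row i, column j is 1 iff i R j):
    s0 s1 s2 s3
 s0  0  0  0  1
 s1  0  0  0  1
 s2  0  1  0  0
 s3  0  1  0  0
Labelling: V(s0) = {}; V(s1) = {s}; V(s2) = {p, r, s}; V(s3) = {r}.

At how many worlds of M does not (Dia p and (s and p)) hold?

4

Let φ = not (Dia p and (s and p)). Evaluate φ at each world:
  s0 (successors {s3}): φ is true.
  s1 (successors {s3}): φ is true.
  s2 (successors {s1}): φ is true.
  s3 (successors {s1}): φ is true.
For instance, at s1:
  At s1: Dia p and (s and p) is false, so not (Dia p and (s and p)) is true.
    At s1: Dia p is false, s and p is false, so Dia p and (s and p) is false.
      At s1: Dia p requires p at some successor in {s3}.
        At s3: p is false.
      So Dia p is false at s1.
Satisfying worlds: {s0, s1, s2, s3}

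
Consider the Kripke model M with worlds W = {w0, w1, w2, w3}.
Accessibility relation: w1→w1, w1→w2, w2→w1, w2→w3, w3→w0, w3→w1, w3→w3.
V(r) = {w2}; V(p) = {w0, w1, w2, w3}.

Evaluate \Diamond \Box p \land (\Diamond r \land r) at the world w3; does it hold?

No

At w3: \Diamond \Box p is true, \Diamond r \land r is false, so \Diamond \Box p \land (\Diamond r \land r) is false.
  At w3: \Diamond \Box p requires \Box p at some successor in {w0, w1, w3}.
    \Box p holds at w0, so \Diamond \Box p is true at w3.
      At w0: no accessible worlds, so \Box p holds vacuously.
  At w3: \Diamond r is false, r is false, so \Diamond r \land r is false.
    At w3: \Diamond r requires r at some successor in {w0, w1, w3}.
      At w0: r is false.
      At w1: r is false.
      At w3: r is false.
    So \Diamond r is false at w3.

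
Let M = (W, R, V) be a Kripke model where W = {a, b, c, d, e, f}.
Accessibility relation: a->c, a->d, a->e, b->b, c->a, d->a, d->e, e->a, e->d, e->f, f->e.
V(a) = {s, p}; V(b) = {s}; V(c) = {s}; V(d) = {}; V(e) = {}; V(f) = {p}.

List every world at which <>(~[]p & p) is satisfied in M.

c, d, e

Let φ = <>(~[]p & p). Evaluate φ at each world:
  a (successors {c, d, e}): φ is false.
  b (successors {b}): φ is false.
  c (successors {a}): φ is true.
  d (successors {a, e}): φ is true.
  e (successors {a, d, f}): φ is true.
  f (successors {e}): φ is false.
For instance, at c:
  At c: <>(~[]p & p) requires ~[]p & p at some successor in {a}.
    ~[]p & p holds at a, so <>(~[]p & p) is true at c.
      At a: ~[]p is true, p is true, so ~[]p & p is true.
Satisfying worlds: {c, d, e}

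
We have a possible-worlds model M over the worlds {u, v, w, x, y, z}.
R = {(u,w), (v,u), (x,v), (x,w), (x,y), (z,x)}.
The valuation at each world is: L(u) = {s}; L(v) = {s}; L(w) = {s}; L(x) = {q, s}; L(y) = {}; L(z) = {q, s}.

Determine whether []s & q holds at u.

At u: []s is true, q is false, so []s & q is false.
  At u: []s requires s at every successor {w}.
    At w: s is true.
  So []s is true at u.

No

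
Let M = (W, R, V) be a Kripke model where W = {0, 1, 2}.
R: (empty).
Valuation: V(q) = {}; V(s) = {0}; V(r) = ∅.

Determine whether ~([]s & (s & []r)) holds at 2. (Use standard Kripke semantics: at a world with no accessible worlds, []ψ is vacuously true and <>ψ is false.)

At 2: []s & (s & []r) is false, so ~([]s & (s & []r)) is true.
  At 2: []s is true, s & []r is false, so []s & (s & []r) is false.
    At 2: no accessible worlds, so []s holds vacuously.
    At 2: s is false, []r is true, so s & []r is false.
      At 2: no accessible worlds, so []r holds vacuously.

Yes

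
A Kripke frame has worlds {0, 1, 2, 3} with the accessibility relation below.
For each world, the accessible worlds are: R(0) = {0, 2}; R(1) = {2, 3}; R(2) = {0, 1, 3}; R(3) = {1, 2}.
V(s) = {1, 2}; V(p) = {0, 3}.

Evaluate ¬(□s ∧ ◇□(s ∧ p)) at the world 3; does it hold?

Yes

At 3: □s ∧ ◇□(s ∧ p) is false, so ¬(□s ∧ ◇□(s ∧ p)) is true.
  At 3: □s is true, ◇□(s ∧ p) is false, so □s ∧ ◇□(s ∧ p) is false.
    At 3: □s requires s at every successor {1, 2}.
      At 1: s is true.
      At 2: s is true.
    So □s is true at 3.
    At 3: ◇□(s ∧ p) requires □(s ∧ p) at some successor in {1, 2}.
      At 1: □(s ∧ p) is false.
      At 2: □(s ∧ p) is false.
    So ◇□(s ∧ p) is false at 3.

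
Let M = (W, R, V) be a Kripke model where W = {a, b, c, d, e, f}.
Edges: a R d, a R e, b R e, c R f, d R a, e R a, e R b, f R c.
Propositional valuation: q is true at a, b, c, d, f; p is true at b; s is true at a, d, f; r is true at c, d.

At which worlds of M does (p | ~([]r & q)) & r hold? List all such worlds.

Recall that []ψ holds at a world iff ψ holds at every accessible world, and <>ψ holds iff ψ holds at some accessible world.
Let φ = (p | ~([]r & q)) & r. Evaluate φ at each world:
  a (successors {d, e}): φ is false.
  b (successors {e}): φ is false.
  c (successors {f}): φ is true.
  d (successors {a}): φ is true.
  e (successors {a, b}): φ is false.
  f (successors {c}): φ is false.
For instance, at c:
  At c: p | ~([]r & q) is true, r is true, so (p | ~([]r & q)) & r is true.
    At c: p is false, ~([]r & q) is true, so p | ~([]r & q) is true.
      At c: []r & q is false, so ~([]r & q) is true.
Satisfying worlds: {c, d}

c, d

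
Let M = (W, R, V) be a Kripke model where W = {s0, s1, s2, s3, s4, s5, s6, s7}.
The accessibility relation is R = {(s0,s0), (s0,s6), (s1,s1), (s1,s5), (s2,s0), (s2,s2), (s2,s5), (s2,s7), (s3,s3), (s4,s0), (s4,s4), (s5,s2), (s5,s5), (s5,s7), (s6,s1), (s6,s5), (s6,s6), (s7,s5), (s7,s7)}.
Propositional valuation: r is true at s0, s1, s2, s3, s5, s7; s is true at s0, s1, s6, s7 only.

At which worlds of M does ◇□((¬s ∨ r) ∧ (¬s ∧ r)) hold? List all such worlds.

s3

Let φ = ◇□((¬s ∨ r) ∧ (¬s ∧ r)). Evaluate φ at each world:
  s0 (successors {s0, s6}): φ is false.
  s1 (successors {s1, s5}): φ is false.
  s2 (successors {s0, s2, s5, s7}): φ is false.
  s3 (successors {s3}): φ is true.
  s4 (successors {s0, s4}): φ is false.
  s5 (successors {s2, s5, s7}): φ is false.
  s6 (successors {s1, s5, s6}): φ is false.
  s7 (successors {s5, s7}): φ is false.
For instance, at s5:
  At s5: ◇□((¬s ∨ r) ∧ (¬s ∧ r)) requires □((¬s ∨ r) ∧ (¬s ∧ r)) at some successor in {s2, s5, s7}.
    At s2: □((¬s ∨ r) ∧ (¬s ∧ r)) is false.
    At s5: □((¬s ∨ r) ∧ (¬s ∧ r)) is false.
    At s7: □((¬s ∨ r) ∧ (¬s ∧ r)) is false.
  So ◇□((¬s ∨ r) ∧ (¬s ∧ r)) is false at s5.
Satisfying worlds: {s3}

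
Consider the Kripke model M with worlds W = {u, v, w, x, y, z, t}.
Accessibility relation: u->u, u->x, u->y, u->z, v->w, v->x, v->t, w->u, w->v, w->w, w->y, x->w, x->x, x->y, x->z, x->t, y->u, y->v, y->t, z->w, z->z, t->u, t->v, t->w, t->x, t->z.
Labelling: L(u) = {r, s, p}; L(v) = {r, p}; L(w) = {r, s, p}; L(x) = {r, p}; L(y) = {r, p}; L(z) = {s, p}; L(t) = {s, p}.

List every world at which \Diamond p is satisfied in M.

Recall that \Diamond ψ holds at a world iff ψ holds at some accessible world.
Let φ = \Diamond p. Evaluate φ at each world:
  u (successors {u, x, y, z}): φ is true.
  v (successors {w, x, t}): φ is true.
  w (successors {u, v, w, y}): φ is true.
  x (successors {w, x, y, z, t}): φ is true.
  y (successors {u, v, t}): φ is true.
  z (successors {w, z}): φ is true.
  t (successors {u, v, w, x, z}): φ is true.
For instance, at v:
  At v: \Diamond p requires p at some successor in {w, x, t}.
    p holds at w, so \Diamond p is true at v.
Satisfying worlds: {u, v, w, x, y, z, t}

u, v, w, x, y, z, t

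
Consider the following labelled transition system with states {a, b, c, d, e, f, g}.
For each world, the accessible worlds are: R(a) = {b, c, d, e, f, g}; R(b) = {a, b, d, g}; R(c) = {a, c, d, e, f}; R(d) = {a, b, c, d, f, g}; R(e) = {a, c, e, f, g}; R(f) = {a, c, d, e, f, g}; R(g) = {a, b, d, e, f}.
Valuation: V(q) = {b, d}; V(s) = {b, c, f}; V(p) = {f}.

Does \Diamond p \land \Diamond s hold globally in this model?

No

Let φ = \Diamond p \land \Diamond s. Evaluate φ at each world:
  a (successors {b, c, d, e, f, g}): φ is true.
  b (successors {a, b, d, g}): φ is false.
  c (successors {a, c, d, e, f}): φ is true.
  d (successors {a, b, c, d, f, g}): φ is true.
  e (successors {a, c, e, f, g}): φ is true.
  f (successors {a, c, d, e, f, g}): φ is true.
  g (successors {a, b, d, e, f}): φ is true.
Detail at b (counterexample):
  At b: \Diamond p is false, \Diamond s is true, so \Diamond p \land \Diamond s is false.
    At b: \Diamond p requires p at some successor in {a, b, d, g}.
      At a: p is false.
      At b: p is false.
      At d: p is false.
      At g: p is false.
    So \Diamond p is false at b.
    At b: \Diamond s requires s at some successor in {a, b, d, g}.
      s holds at b, so \Diamond s is true at b.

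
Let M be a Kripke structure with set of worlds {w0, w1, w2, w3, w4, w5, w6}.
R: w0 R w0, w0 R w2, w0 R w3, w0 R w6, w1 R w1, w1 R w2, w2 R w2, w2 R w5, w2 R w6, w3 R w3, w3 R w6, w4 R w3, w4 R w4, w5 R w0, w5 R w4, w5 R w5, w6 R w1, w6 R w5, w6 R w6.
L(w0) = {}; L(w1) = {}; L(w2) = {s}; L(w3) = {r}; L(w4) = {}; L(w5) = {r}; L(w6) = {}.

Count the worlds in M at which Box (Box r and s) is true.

0

Let φ = Box (Box r and s). Evaluate φ at each world:
  w0 (successors {w0, w2, w3, w6}): φ is false.
  w1 (successors {w1, w2}): φ is false.
  w2 (successors {w2, w5, w6}): φ is false.
  w3 (successors {w3, w6}): φ is false.
  w4 (successors {w3, w4}): φ is false.
  w5 (successors {w0, w4, w5}): φ is false.
  w6 (successors {w1, w5, w6}): φ is false.
For instance, at w0:
  At w0: Box (Box r and s) requires Box r and s at every successor {w0, w2, w3, w6}.
    Box r and s fails at w0, so Box (Box r and s) is false at w0.
      At w0: Box r is false, s is false, so Box r and s is false.
Satisfying worlds: none.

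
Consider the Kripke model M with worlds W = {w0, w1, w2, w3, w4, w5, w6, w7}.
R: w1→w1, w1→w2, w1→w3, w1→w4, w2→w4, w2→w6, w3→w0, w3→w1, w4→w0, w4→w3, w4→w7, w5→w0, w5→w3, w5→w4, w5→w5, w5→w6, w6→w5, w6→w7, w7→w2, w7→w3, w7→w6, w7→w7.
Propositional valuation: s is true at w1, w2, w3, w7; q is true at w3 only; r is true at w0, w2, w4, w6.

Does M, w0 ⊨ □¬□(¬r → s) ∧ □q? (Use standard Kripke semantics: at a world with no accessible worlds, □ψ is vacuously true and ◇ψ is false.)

At w0: □¬□(¬r → s) is true, □q is true, so □¬□(¬r → s) ∧ □q is true.
  At w0: no accessible worlds, so □¬□(¬r → s) holds vacuously.
  At w0: no accessible worlds, so □q holds vacuously.

Yes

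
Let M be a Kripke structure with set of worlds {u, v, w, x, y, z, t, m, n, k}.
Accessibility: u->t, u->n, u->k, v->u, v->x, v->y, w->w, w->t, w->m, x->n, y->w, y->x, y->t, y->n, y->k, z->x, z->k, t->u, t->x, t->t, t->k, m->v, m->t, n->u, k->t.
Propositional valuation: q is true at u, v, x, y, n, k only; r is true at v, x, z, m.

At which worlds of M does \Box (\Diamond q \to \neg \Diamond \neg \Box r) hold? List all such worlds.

Recall that \Box ψ holds at a world iff ψ holds at every accessible world, and \Diamond ψ holds iff ψ holds at some accessible world.
Let φ = \Box (\Diamond q \to \neg \Diamond \neg \Box r). Evaluate φ at each world:
  u (successors {t, n, k}): φ is false.
  v (successors {u, x, y}): φ is false.
  w (successors {w, t, m}): φ is false.
  x (successors {n}): φ is false.
  y (successors {w, x, t, n, k}): φ is false.
  z (successors {x, k}): φ is false.
  t (successors {u, x, t, k}): φ is false.
  m (successors {v, t}): φ is false.
  n (successors {u}): φ is false.
  k (successors {t}): φ is false.
For instance, at n:
  At n: \Box (\Diamond q \to \neg \Diamond \neg \Box r) requires \Diamond q \to \neg \Diamond \neg \Box r at every successor {u}.
    \Diamond q \to \neg \Diamond \neg \Box r fails at u, so \Box (\Diamond q \to \neg \Diamond \neg \Box r) is false at n.
      At u: \Diamond q is true, \neg \Diamond \neg \Box r is false, so \Diamond q \to \neg \Diamond \neg \Box r is false.
Satisfying worlds: none.

none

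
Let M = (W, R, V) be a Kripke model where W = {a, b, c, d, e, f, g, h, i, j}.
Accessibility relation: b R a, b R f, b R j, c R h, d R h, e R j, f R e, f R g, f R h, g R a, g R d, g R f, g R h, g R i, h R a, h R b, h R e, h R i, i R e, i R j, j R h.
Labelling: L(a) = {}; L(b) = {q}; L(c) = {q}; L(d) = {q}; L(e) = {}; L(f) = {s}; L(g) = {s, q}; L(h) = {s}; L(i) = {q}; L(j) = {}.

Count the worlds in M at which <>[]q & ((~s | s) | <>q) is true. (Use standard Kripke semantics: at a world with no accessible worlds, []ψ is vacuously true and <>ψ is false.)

Recall that []ψ holds at a world iff ψ holds at every accessible world, and <>ψ holds iff ψ holds at some accessible world.
Let φ = <>[]q & ((~s | s) | <>q). Evaluate φ at each world:
  a (successors ∅): φ is false.
  b (successors {a, f, j}): φ is true.
  c (successors {h}): φ is false.
  d (successors {h}): φ is false.
  e (successors {j}): φ is false.
  f (successors {e, g, h}): φ is false.
  g (successors {a, d, f, h, i}): φ is true.
  h (successors {a, b, e, i}): φ is true.
  i (successors {e, j}): φ is false.
  j (successors {h}): φ is false.
For instance, at h:
  At h: <>[]q is true, (~s | s) | <>q is true, so <>[]q & ((~s | s) | <>q) is true.
    At h: <>[]q requires []q at some successor in {a, b, e, i}.
      []q holds at a, so <>[]q is true at h.
    At h: ~s | s is true, <>q is true, so (~s | s) | <>q is true.
      At h: <>q requires q at some successor in {a, b, e, i}.
        q holds at b, so <>q is true at h.
Satisfying worlds: {b, g, h}

3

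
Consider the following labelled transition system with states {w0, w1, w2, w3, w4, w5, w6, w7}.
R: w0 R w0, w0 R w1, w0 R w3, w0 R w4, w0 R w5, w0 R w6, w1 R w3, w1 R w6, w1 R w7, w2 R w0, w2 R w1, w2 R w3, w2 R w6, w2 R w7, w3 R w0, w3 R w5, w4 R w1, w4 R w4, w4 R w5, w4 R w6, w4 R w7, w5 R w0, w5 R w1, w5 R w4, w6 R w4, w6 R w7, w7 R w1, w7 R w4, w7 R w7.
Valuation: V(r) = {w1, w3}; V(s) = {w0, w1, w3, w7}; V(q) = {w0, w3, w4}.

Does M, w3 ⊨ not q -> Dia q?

At w3: not q is false, Dia q is true, so not q -> Dia q is true.
  At w3: Dia q requires q at some successor in {w0, w5}.
    q holds at w0, so Dia q is true at w3.

Yes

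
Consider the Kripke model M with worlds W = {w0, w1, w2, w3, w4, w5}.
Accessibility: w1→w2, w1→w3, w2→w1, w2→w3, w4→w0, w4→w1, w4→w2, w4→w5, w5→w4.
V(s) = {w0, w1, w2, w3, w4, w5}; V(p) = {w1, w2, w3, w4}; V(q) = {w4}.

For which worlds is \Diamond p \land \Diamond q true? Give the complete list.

w5

Recall that \Diamond ψ holds at a world iff ψ holds at some accessible world.
Let φ = \Diamond p \land \Diamond q. Evaluate φ at each world:
  w0 (successors ∅): φ is false.
  w1 (successors {w2, w3}): φ is false.
  w2 (successors {w1, w3}): φ is false.
  w3 (successors ∅): φ is false.
  w4 (successors {w0, w1, w2, w5}): φ is false.
  w5 (successors {w4}): φ is true.
For instance, at w1:
  At w1: \Diamond p is true, \Diamond q is false, so \Diamond p \land \Diamond q is false.
    At w1: \Diamond p requires p at some successor in {w2, w3}.
      p holds at w2, so \Diamond p is true at w1.
    At w1: \Diamond q requires q at some successor in {w2, w3}.
      At w2: q is false.
      At w3: q is false.
    So \Diamond q is false at w1.
Satisfying worlds: {w5}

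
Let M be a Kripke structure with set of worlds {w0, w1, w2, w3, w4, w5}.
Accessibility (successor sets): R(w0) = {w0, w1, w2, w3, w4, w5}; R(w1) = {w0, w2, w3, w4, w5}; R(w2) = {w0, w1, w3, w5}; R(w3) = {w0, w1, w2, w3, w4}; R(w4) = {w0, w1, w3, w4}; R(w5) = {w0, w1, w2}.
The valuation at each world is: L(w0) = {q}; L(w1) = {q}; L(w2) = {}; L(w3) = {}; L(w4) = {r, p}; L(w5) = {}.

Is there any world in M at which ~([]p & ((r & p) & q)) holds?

Yes

Recall that []ψ holds at a world iff ψ holds at every accessible world, and <>ψ holds iff ψ holds at some accessible world.
Let φ = ~([]p & ((r & p) & q)). Evaluate φ at each world:
  w0 (successors {w0, w1, w2, w3, w4, w5}): φ is true.
  w1 (successors {w0, w2, w3, w4, w5}): φ is true.
  w2 (successors {w0, w1, w3, w5}): φ is true.
  w3 (successors {w0, w1, w2, w3, w4}): φ is true.
  w4 (successors {w0, w1, w3, w4}): φ is true.
  w5 (successors {w0, w1, w2}): φ is true.
Detail at w0 (witness):
  At w0: []p & ((r & p) & q) is false, so ~([]p & ((r & p) & q)) is true.
    At w0: []p is false, (r & p) & q is false, so []p & ((r & p) & q) is false.
      At w0: []p requires p at every successor {w0, w1, w2, w3, w4, w5}.
        p fails at w0, so []p is false at w0.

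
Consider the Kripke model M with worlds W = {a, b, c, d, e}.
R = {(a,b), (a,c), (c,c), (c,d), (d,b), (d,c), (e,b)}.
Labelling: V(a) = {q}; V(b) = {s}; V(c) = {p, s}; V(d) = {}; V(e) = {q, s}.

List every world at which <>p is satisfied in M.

a, c, d

Let φ = <>p. Evaluate φ at each world:
  a (successors {b, c}): φ is true.
  b (successors ∅): φ is false.
  c (successors {c, d}): φ is true.
  d (successors {b, c}): φ is true.
  e (successors {b}): φ is false.
For instance, at e:
  At e: <>p requires p at some successor in {b}.
    At b: p is false.
  So <>p is false at e.
Satisfying worlds: {a, c, d}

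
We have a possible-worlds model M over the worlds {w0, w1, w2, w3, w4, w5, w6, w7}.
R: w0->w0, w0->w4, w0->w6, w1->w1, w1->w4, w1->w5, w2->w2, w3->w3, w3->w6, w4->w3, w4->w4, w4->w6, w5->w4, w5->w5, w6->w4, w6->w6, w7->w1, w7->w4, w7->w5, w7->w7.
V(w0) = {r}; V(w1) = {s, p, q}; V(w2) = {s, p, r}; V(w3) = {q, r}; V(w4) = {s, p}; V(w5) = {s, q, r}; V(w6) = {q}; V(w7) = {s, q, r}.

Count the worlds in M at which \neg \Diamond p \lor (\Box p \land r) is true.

2

Recall that \Box ψ holds at a world iff ψ holds at every accessible world, and \Diamond ψ holds iff ψ holds at some accessible world.
Let φ = \neg \Diamond p \lor (\Box p \land r). Evaluate φ at each world:
  w0 (successors {w0, w4, w6}): φ is false.
  w1 (successors {w1, w4, w5}): φ is false.
  w2 (successors {w2}): φ is true.
  w3 (successors {w3, w6}): φ is true.
  w4 (successors {w3, w4, w6}): φ is false.
  w5 (successors {w4, w5}): φ is false.
  w6 (successors {w4, w6}): φ is false.
  w7 (successors {w1, w4, w5, w7}): φ is false.
For instance, at w4:
  At w4: \neg \Diamond p is false, \Box p \land r is false, so \neg \Diamond p \lor (\Box p \land r) is false.
    At w4: \Diamond p is true, so \neg \Diamond p is false.
      At w4: \Diamond p requires p at some successor in {w3, w4, w6}.
        p holds at w4, so \Diamond p is true at w4.
    At w4: \Box p is false, r is false, so \Box p \land r is false.
      At w4: \Box p requires p at every successor {w3, w4, w6}.
        p fails at w3, so \Box p is false at w4.
Satisfying worlds: {w2, w3}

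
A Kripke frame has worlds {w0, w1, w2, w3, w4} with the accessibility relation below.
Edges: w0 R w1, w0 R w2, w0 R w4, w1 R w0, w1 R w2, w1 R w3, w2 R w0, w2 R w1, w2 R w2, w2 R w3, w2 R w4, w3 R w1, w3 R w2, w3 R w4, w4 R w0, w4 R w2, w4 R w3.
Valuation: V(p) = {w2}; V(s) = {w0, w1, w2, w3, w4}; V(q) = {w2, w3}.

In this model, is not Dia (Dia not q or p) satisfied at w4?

No

Recall that Dia ψ holds at a world iff ψ holds at some accessible world.
At w4: Dia (Dia not q or p) is true, so not Dia (Dia not q or p) is false.
  At w4: Dia (Dia not q or p) requires Dia not q or p at some successor in {w0, w2, w3}.
    Dia not q or p holds at w0, so Dia (Dia not q or p) is true at w4.
      At w0: Dia not q is true, p is false, so Dia not q or p is true.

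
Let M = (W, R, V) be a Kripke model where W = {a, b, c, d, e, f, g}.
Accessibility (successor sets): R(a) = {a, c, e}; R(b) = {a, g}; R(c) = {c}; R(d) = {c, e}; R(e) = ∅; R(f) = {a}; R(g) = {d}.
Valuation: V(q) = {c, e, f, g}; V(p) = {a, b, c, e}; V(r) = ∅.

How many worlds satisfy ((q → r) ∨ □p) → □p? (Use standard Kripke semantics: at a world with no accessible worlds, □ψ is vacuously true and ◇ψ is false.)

6

Let φ = ((q → r) ∨ □p) → □p. Evaluate φ at each world:
  a (successors {a, c, e}): φ is true.
  b (successors {a, g}): φ is false.
  c (successors {c}): φ is true.
  d (successors {c, e}): φ is true.
  e (successors ∅): φ is true.
  f (successors {a}): φ is true.
  g (successors {d}): φ is true.
For instance, at b:
  At b: (q → r) ∨ □p is true, □p is false, so ((q → r) ∨ □p) → □p is false.
    At b: q → r is true, □p is false, so (q → r) ∨ □p is true.
      At b: □p requires p at every successor {a, g}.
        p fails at g, so □p is false at b.
    At b: □p requires p at every successor {a, g}.
      p fails at g, so □p is false at b.
Satisfying worlds: {a, c, d, e, f, g}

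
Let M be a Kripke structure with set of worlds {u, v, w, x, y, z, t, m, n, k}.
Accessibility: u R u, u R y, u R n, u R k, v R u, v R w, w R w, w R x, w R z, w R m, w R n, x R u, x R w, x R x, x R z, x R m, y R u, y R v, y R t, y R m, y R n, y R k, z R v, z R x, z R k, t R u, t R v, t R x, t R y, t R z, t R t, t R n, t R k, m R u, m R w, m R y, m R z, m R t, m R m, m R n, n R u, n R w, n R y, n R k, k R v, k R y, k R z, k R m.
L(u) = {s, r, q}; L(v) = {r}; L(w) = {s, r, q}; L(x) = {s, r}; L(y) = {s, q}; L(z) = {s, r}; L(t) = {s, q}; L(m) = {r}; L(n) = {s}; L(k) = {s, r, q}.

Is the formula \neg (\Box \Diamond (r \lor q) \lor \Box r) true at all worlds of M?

Recall that \Box ψ holds at a world iff ψ holds at every accessible world, and \Diamond ψ holds iff ψ holds at some accessible world.
Let φ = \neg (\Box \Diamond (r \lor q) \lor \Box r). Evaluate φ at each world:
  u (successors {u, y, n, k}): φ is false.
  v (successors {u, w}): φ is false.
  w (successors {w, x, z, m, n}): φ is false.
  x (successors {u, w, x, z, m}): φ is false.
  y (successors {u, v, t, m, n, k}): φ is false.
  z (successors {v, x, k}): φ is false.
  t (successors {u, v, x, y, z, t, n, k}): φ is false.
  m (successors {u, w, y, z, t, m, n}): φ is false.
  n (successors {u, w, y, k}): φ is false.
  k (successors {v, y, z, m}): φ is false.
Detail at u (counterexample):
  At u: \Box \Diamond (r \lor q) \lor \Box r is true, so \neg (\Box \Diamond (r \lor q) \lor \Box r) is false.
    At u: \Box \Diamond (r \lor q) is true, \Box r is false, so \Box \Diamond (r \lor q) \lor \Box r is true.
      At u: \Box \Diamond (r \lor q) requires \Diamond (r \lor q) at every successor {u, y, n, k}.
        At u: \Diamond (r \lor q) is true.
        At y: \Diamond (r \lor q) is true.
        At n: \Diamond (r \lor q) is true.
        At k: \Diamond (r \lor q) is true.
      So \Box \Diamond (r \lor q) is true at u.
      At u: \Box r requires r at every successor {u, y, n, k}.
        r fails at y, so \Box r is false at u.

No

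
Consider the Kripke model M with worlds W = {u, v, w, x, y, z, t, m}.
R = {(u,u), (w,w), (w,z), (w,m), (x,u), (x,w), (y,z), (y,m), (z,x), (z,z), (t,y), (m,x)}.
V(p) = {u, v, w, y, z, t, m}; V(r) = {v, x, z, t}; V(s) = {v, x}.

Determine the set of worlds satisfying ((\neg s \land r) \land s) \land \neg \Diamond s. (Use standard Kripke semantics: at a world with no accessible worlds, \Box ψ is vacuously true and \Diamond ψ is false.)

none

Recall that \Diamond ψ holds at a world iff ψ holds at some accessible world.
Let φ = ((\neg s \land r) \land s) \land \neg \Diamond s. Evaluate φ at each world:
  u (successors {u}): φ is false.
  v (successors ∅): φ is false.
  w (successors {w, z, m}): φ is false.
  x (successors {u, w}): φ is false.
  y (successors {z, m}): φ is false.
  z (successors {x, z}): φ is false.
  t (successors {y}): φ is false.
  m (successors {x}): φ is false.
For instance, at w:
  At w: (\neg s \land r) \land s is false, \neg \Diamond s is true, so ((\neg s \land r) \land s) \land \neg \Diamond s is false.
    At w: \Diamond s is false, so \neg \Diamond s is true.
      At w: \Diamond s requires s at some successor in {w, z, m}.
        At w: s is false.
        At z: s is false.
        At m: s is false.
      So \Diamond s is false at w.
Satisfying worlds: none.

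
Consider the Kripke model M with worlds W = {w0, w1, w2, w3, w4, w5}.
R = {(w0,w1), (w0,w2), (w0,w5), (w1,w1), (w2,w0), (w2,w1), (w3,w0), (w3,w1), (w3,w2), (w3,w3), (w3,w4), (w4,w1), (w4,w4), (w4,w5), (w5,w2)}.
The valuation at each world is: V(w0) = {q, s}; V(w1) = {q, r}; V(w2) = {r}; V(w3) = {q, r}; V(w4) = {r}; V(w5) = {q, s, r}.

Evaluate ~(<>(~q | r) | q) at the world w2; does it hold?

Recall that <>ψ holds at a world iff ψ holds at some accessible world.
At w2: <>(~q | r) | q is true, so ~(<>(~q | r) | q) is false.
  At w2: <>(~q | r) is true, q is false, so <>(~q | r) | q is true.
    At w2: <>(~q | r) requires ~q | r at some successor in {w0, w1}.
      ~q | r holds at w1, so <>(~q | r) is true at w2.

No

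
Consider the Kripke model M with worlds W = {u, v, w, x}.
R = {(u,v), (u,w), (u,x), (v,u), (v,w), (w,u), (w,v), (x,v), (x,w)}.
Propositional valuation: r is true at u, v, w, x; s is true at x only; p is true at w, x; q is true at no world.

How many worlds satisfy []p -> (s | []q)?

4

Let φ = []p -> (s | []q). Evaluate φ at each world:
  u (successors {v, w, x}): φ is true.
  v (successors {u, w}): φ is true.
  w (successors {u, v}): φ is true.
  x (successors {v, w}): φ is true.
For instance, at v:
  At v: []p is false, s | []q is false, so []p -> (s | []q) is true.
    At v: []p requires p at every successor {u, w}.
      p fails at u, so []p is false at v.
    At v: s is false, []q is false, so s | []q is false.
      At v: []q requires q at every successor {u, w}.
        q fails at u, so []q is false at v.
Satisfying worlds: {u, v, w, x}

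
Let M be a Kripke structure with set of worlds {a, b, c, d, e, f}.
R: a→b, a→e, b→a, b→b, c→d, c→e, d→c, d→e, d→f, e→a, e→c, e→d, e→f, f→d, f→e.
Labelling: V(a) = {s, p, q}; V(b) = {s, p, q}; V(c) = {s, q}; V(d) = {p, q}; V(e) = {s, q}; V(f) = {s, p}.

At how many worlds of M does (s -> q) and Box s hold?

3

Let φ = (s -> q) and Box s. Evaluate φ at each world:
  a (successors {b, e}): φ is true.
  b (successors {a, b}): φ is true.
  c (successors {d, e}): φ is false.
  d (successors {c, e, f}): φ is true.
  e (successors {a, c, d, f}): φ is false.
  f (successors {d, e}): φ is false.
For instance, at d:
  At d: s -> q is true, Box s is true, so (s -> q) and Box s is true.
    At d: Box s requires s at every successor {c, e, f}.
      At c: s is true.
      At e: s is true.
      At f: s is true.
    So Box s is true at d.
Satisfying worlds: {a, b, d}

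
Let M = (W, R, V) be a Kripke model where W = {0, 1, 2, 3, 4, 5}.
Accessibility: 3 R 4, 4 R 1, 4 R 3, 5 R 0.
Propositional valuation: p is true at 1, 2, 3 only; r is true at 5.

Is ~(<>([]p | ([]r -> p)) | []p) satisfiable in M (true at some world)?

No

Let φ = ~(<>([]p | ([]r -> p)) | []p). Evaluate φ at each world:
  0 (successors ∅): φ is false.
  1 (successors ∅): φ is false.
  2 (successors ∅): φ is false.
  3 (successors {4}): φ is false.
  4 (successors {1, 3}): φ is false.
  5 (successors {0}): φ is false.
For instance, at 5:
  At 5: <>([]p | ([]r -> p)) | []p is true, so ~(<>([]p | ([]r -> p)) | []p) is false.
    At 5: <>([]p | ([]r -> p)) is true, []p is false, so <>([]p | ([]r -> p)) | []p is true.
      At 5: <>([]p | ([]r -> p)) requires []p | ([]r -> p) at some successor in {0}.
        []p | ([]r -> p) holds at 0, so <>([]p | ([]r -> p)) is true at 5.
      At 5: []p requires p at every successor {0}.
        p fails at 0, so []p is false at 5.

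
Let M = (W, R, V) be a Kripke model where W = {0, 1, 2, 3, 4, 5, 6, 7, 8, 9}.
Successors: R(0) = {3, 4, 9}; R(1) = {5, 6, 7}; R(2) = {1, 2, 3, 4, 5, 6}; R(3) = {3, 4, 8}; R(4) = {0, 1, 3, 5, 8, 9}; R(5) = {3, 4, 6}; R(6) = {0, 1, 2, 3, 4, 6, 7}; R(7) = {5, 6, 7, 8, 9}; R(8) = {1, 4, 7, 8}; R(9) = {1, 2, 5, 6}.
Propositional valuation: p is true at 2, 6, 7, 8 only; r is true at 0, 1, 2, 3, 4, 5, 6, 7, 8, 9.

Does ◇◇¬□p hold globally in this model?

Yes

Let φ = ◇◇¬□p. Evaluate φ at each world:
  0 (successors {3, 4, 9}): φ is true.
  1 (successors {5, 6, 7}): φ is true.
  2 (successors {1, 2, 3, 4, 5, 6}): φ is true.
  3 (successors {3, 4, 8}): φ is true.
  4 (successors {0, 1, 3, 5, 8, 9}): φ is true.
  5 (successors {3, 4, 6}): φ is true.
  6 (successors {0, 1, 2, 3, 4, 6, 7}): φ is true.
  7 (successors {5, 6, 7, 8, 9}): φ is true.
  8 (successors {1, 4, 7, 8}): φ is true.
  9 (successors {1, 2, 5, 6}): φ is true.
For instance, at 9:
  At 9: ◇◇¬□p requires ◇¬□p at some successor in {1, 2, 5, 6}.
    ◇¬□p holds at 1, so ◇◇¬□p is true at 9.
      At 1: ◇¬□p requires ¬□p at some successor in {5, 6, 7}.
        ¬□p holds at 5, so ◇¬□p is true at 1.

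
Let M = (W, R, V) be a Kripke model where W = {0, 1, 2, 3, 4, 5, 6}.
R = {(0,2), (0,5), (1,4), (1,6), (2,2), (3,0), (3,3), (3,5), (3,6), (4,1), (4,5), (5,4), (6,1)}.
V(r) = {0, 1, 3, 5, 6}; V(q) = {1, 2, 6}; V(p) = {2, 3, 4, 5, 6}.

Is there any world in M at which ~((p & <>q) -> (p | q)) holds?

No

Let φ = ~((p & <>q) -> (p | q)). Evaluate φ at each world:
  0 (successors {2, 5}): φ is false.
  1 (successors {4, 6}): φ is false.
  2 (successors {2}): φ is false.
  3 (successors {0, 3, 5, 6}): φ is false.
  4 (successors {1, 5}): φ is false.
  5 (successors {4}): φ is false.
  6 (successors {1}): φ is false.
For instance, at 6:
  At 6: (p & <>q) -> (p | q) is true, so ~((p & <>q) -> (p | q)) is false.
    At 6: p & <>q is true, p | q is true, so (p & <>q) -> (p | q) is true.
      At 6: p is true, <>q is true, so p & <>q is true.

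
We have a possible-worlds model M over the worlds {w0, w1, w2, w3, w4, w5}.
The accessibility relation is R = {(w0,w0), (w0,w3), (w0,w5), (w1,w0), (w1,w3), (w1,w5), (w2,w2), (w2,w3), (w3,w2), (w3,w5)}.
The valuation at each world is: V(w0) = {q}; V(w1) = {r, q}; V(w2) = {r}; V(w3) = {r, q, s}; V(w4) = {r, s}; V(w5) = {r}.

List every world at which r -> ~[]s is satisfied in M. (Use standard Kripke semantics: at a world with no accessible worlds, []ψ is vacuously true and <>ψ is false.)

Let φ = r -> ~[]s. Evaluate φ at each world:
  w0 (successors {w0, w3, w5}): φ is true.
  w1 (successors {w0, w3, w5}): φ is true.
  w2 (successors {w2, w3}): φ is true.
  w3 (successors {w2, w5}): φ is true.
  w4 (successors ∅): φ is false.
  w5 (successors ∅): φ is false.
For instance, at w1:
  At w1: r is true, ~[]s is true, so r -> ~[]s is true.
    At w1: []s is false, so ~[]s is true.
      At w1: []s requires s at every successor {w0, w3, w5}.
        s fails at w0, so []s is false at w1.
Satisfying worlds: {w0, w1, w2, w3}

w0, w1, w2, w3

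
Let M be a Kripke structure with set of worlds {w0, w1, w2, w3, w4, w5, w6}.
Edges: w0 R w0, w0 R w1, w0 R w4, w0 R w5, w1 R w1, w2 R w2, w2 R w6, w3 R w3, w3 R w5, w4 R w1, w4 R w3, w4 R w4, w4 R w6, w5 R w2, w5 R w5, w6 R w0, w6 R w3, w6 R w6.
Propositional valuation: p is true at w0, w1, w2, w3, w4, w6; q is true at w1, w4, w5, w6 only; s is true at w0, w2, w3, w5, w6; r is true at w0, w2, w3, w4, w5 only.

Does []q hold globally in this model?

No

Recall that []ψ holds at a world iff ψ holds at every accessible world, and <>ψ holds iff ψ holds at some accessible world.
Let φ = []q. Evaluate φ at each world:
  w0 (successors {w0, w1, w4, w5}): φ is false.
  w1 (successors {w1}): φ is true.
  w2 (successors {w2, w6}): φ is false.
  w3 (successors {w3, w5}): φ is false.
  w4 (successors {w1, w3, w4, w6}): φ is false.
  w5 (successors {w2, w5}): φ is false.
  w6 (successors {w0, w3, w6}): φ is false.
Detail at w0 (counterexample):
  At w0: []q requires q at every successor {w0, w1, w4, w5}.
    q fails at w0, so []q is false at w0.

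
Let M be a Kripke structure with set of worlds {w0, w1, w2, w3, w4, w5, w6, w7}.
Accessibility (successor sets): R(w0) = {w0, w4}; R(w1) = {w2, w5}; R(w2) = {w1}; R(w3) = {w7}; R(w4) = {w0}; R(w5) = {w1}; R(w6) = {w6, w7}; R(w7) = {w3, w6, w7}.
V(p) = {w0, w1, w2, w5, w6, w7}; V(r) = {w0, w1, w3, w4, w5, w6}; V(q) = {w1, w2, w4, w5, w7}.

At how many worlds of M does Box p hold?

Let φ = Box p. Evaluate φ at each world:
  w0 (successors {w0, w4}): φ is false.
  w1 (successors {w2, w5}): φ is true.
  w2 (successors {w1}): φ is true.
  w3 (successors {w7}): φ is true.
  w4 (successors {w0}): φ is true.
  w5 (successors {w1}): φ is true.
  w6 (successors {w6, w7}): φ is true.
  w7 (successors {w3, w6, w7}): φ is false.
For instance, at w2:
  At w2: Box p requires p at every successor {w1}.
    At w1: p is true.
  So Box p is true at w2.
Satisfying worlds: {w1, w2, w3, w4, w5, w6}

6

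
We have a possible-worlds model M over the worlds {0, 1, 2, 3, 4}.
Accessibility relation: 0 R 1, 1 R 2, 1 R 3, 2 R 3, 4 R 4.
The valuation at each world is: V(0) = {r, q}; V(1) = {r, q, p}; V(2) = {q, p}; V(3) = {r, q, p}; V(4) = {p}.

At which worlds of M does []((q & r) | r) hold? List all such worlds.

0, 2, 3

Let φ = []((q & r) | r). Evaluate φ at each world:
  0 (successors {1}): φ is true.
  1 (successors {2, 3}): φ is false.
  2 (successors {3}): φ is true.
  3 (successors ∅): φ is true.
  4 (successors {4}): φ is false.
For instance, at 2:
  At 2: []((q & r) | r) requires (q & r) | r at every successor {3}.
    At 3: (q & r) | r is true.
  So []((q & r) | r) is true at 2.
Satisfying worlds: {0, 2, 3}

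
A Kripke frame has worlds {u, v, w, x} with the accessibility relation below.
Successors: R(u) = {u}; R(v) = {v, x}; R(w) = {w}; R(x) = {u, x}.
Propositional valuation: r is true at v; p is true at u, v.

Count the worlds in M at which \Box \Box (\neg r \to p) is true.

Recall that \Box ψ holds at a world iff ψ holds at every accessible world, and \Diamond ψ holds iff ψ holds at some accessible world.
Let φ = \Box \Box (\neg r \to p). Evaluate φ at each world:
  u (successors {u}): φ is true.
  v (successors {v, x}): φ is false.
  w (successors {w}): φ is false.
  x (successors {u, x}): φ is false.
For instance, at x:
  At x: \Box \Box (\neg r \to p) requires \Box (\neg r \to p) at every successor {u, x}.
    \Box (\neg r \to p) fails at x, so \Box \Box (\neg r \to p) is false at x.
      At x: \Box (\neg r \to p) requires \neg r \to p at every successor {u, x}.
        \neg r \to p fails at x, so \Box (\neg r \to p) is false at x.
Satisfying worlds: {u}

1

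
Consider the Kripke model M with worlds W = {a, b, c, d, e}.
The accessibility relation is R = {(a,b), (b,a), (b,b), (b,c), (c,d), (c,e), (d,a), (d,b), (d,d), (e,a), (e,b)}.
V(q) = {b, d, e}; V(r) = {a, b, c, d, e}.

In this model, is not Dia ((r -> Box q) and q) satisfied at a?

Yes

At a: Dia ((r -> Box q) and q) is false, so not Dia ((r -> Box q) and q) is true.
  At a: Dia ((r -> Box q) and q) requires (r -> Box q) and q at some successor in {b}.
    At b: (r -> Box q) and q is false.
  So Dia ((r -> Box q) and q) is false at a.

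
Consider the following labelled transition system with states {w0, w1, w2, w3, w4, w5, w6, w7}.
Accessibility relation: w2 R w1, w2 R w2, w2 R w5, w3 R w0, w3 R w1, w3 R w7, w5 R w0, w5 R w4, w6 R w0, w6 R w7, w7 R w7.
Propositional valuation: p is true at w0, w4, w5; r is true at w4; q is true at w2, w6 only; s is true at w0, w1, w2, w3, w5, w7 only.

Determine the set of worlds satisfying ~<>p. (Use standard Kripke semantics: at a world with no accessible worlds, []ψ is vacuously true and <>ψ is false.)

w0, w1, w4, w7

Recall that <>ψ holds at a world iff ψ holds at some accessible world.
Let φ = ~<>p. Evaluate φ at each world:
  w0 (successors ∅): φ is true.
  w1 (successors ∅): φ is true.
  w2 (successors {w1, w2, w5}): φ is false.
  w3 (successors {w0, w1, w7}): φ is false.
  w4 (successors ∅): φ is true.
  w5 (successors {w0, w4}): φ is false.
  w6 (successors {w0, w7}): φ is false.
  w7 (successors {w7}): φ is true.
For instance, at w2:
  At w2: <>p is true, so ~<>p is false.
    At w2: <>p requires p at some successor in {w1, w2, w5}.
      p holds at w5, so <>p is true at w2.
Satisfying worlds: {w0, w1, w4, w7}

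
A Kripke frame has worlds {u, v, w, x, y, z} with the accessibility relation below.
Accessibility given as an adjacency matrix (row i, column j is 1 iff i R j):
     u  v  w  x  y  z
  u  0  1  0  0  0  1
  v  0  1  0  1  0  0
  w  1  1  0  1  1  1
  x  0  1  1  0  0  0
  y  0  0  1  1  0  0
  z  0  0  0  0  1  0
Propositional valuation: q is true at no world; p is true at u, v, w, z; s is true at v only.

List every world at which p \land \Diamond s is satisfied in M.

u, v, w

Recall that \Diamond ψ holds at a world iff ψ holds at some accessible world.
Let φ = p \land \Diamond s. Evaluate φ at each world:
  u (successors {v, z}): φ is true.
  v (successors {v, x}): φ is true.
  w (successors {u, v, x, y, z}): φ is true.
  x (successors {v, w}): φ is false.
  y (successors {w, x}): φ is false.
  z (successors {y}): φ is false.
For instance, at v:
  At v: p is true, \Diamond s is true, so p \land \Diamond s is true.
    At v: \Diamond s requires s at some successor in {v, x}.
      s holds at v, so \Diamond s is true at v.
Satisfying worlds: {u, v, w}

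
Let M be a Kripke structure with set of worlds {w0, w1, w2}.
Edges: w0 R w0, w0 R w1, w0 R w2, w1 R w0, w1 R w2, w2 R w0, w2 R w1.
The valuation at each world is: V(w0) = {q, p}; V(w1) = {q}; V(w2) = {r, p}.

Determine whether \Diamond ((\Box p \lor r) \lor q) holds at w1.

At w1: \Diamond ((\Box p \lor r) \lor q) requires (\Box p \lor r) \lor q at some successor in {w0, w2}.
  (\Box p \lor r) \lor q holds at w0, so \Diamond ((\Box p \lor r) \lor q) is true at w1.
    At w0: \Box p \lor r is false, q is true, so (\Box p \lor r) \lor q is true.
      At w0: \Box p is false, r is false, so \Box p \lor r is false.

Yes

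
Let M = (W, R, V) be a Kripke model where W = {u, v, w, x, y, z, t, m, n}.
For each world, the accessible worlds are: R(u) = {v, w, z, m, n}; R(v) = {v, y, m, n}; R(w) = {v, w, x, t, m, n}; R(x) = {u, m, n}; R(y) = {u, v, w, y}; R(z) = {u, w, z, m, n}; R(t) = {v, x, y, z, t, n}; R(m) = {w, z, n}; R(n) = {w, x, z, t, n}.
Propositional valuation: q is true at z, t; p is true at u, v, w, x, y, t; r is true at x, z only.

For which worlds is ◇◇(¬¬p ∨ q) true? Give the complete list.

u, v, w, x, y, z, t, m, n

Let φ = ◇◇(¬¬p ∨ q). Evaluate φ at each world:
  u (successors {v, w, z, m, n}): φ is true.
  v (successors {v, y, m, n}): φ is true.
  w (successors {v, w, x, t, m, n}): φ is true.
  x (successors {u, m, n}): φ is true.
  y (successors {u, v, w, y}): φ is true.
  z (successors {u, w, z, m, n}): φ is true.
  t (successors {v, x, y, z, t, n}): φ is true.
  m (successors {w, z, n}): φ is true.
  n (successors {w, x, z, t, n}): φ is true.
For instance, at m:
  At m: ◇◇(¬¬p ∨ q) requires ◇(¬¬p ∨ q) at some successor in {w, z, n}.
    ◇(¬¬p ∨ q) holds at w, so ◇◇(¬¬p ∨ q) is true at m.
      At w: ◇(¬¬p ∨ q) requires ¬¬p ∨ q at some successor in {v, w, x, t, m, n}.
        ¬¬p ∨ q holds at v, so ◇(¬¬p ∨ q) is true at w.
Satisfying worlds: {u, v, w, x, y, z, t, m, n}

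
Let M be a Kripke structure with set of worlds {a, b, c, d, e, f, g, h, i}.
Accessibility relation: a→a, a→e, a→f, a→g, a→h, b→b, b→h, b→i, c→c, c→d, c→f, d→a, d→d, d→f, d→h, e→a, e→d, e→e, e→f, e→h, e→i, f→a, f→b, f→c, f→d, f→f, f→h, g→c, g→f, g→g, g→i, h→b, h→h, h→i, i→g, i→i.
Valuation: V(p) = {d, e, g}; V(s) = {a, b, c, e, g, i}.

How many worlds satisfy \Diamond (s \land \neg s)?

0

Let φ = \Diamond (s \land \neg s). Evaluate φ at each world:
  a (successors {a, e, f, g, h}): φ is false.
  b (successors {b, h, i}): φ is false.
  c (successors {c, d, f}): φ is false.
  d (successors {a, d, f, h}): φ is false.
  e (successors {a, d, e, f, h, i}): φ is false.
  f (successors {a, b, c, d, f, h}): φ is false.
  g (successors {c, f, g, i}): φ is false.
  h (successors {b, h, i}): φ is false.
  i (successors {g, i}): φ is false.
For instance, at d:
  At d: \Diamond (s \land \neg s) requires s \land \neg s at some successor in {a, d, f, h}.
    At a: s \land \neg s is false.
    At d: s \land \neg s is false.
    At f: s \land \neg s is false.
    At h: s \land \neg s is false.
  So \Diamond (s \land \neg s) is false at d.
Satisfying worlds: none.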